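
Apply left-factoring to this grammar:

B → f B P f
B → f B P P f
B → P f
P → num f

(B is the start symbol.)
Left-factoring transforms A → αβ₁ | αβ₂ into A → αA' and A' → β₁ | β₂
(α is the longest common prefix among the alternatives). Repeat until
no nonterminal has two alternatives with a common prefix.

Round 1: B has alternatives sharing prefix 'f B P'. Introduce B': B → f B P B'
  Add: B' → f
  Add: B' → P f

No remaining common prefixes — done.

Resulting grammar:
B → f B P B'
B' → f
B' → P f
B → P f
P → num f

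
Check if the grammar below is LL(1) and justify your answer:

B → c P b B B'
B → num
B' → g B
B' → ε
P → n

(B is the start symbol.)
A grammar is LL(1) if for each non-terminal N with multiple productions, the predict sets of those productions are pairwise disjoint, where PREDICT(N → α) = (FIRST(α) \ {ε}) ∪ (FOLLOW(N) if α ⇒* ε).

Relevant sets:
  FOLLOW(B') = { $, 'g' }

For B:
  PREDICT(B → c P b B B') = { 'c' }
  PREDICT(B → num) = { 'num' }
For B':
  PREDICT(B' → g B) = { 'g' }
  PREDICT(B' → ε) = { $, 'g' }
P has a single production, so nothing to check there.

Conflict found: Predict set conflict for B': { 'g' }
The grammar is NOT LL(1).

Answer: No. Predict set conflict for B': { 'g' }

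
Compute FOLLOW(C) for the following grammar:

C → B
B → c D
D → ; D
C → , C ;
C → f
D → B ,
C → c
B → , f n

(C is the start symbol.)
To compute FOLLOW(C), find every occurrence of C on a right-hand side N → α C β: add FIRST(β) \ {ε}, and if β is empty or nullable also add FOLLOW(N). Iterate to a fixed point.

C is the start symbol, so $ ∈ FOLLOW(C).
In C → , C ;: C is followed by ';', add FIRST(';') \ {ε} = { ';' }

Taking the union: FOLLOW(C) = { $, ';' }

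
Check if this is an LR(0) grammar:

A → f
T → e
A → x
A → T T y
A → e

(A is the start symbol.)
No. Reduce-reduce conflict: [A → e .] and [T → e .]

Augment with A' → A and build the canonical LR(0) collection (I0 = CLOSURE({[A' → . A]}), then GOTO on every symbol after a dot until no new states appear). It has 9 states:
  I0: { [A → . T T y], [A → . e], [A → . f], [A → . x], [A' → . A], [T → . e] }  — shift
  I1: { [A' → A .] }  — accept
  I2: { [A → T . T y], [T → . e] }  — shift
  I3: { [A → e .], [T → e .] }  — 2 reduces
  I4: { [A → f .] }  — reduce
  I5: { [A → x .] }  — reduce
  I6: { [A → T T . y] }  — shift
  I7: { [T → e .] }  — reduce
  I8: { [A → T T y .] }  — reduce

Conflict in state I3:
  Reduce-reduce conflict: [A → e .] and [T → e .]
So the grammar is NOT LR(0).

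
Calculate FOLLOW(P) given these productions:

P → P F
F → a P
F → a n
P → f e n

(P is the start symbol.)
{ $, 'a' }

To compute FOLLOW(P), find every occurrence of P on a right-hand side N → α P β: add FIRST(β) \ {ε}, and if β is empty or nullable also add FOLLOW(N). Iterate to a fixed point.

P is the start symbol, so $ ∈ FOLLOW(P).
In P → P F: P is followed by F, add FIRST(F) \ {ε} = { 'a' }
In F → a P: P is at the end, add FOLLOW(F)

The FOLLOW sets referred to above (computed the same way, to a fixed point):
  FOLLOW(F) = { $, 'a' }

Taking the union: FOLLOW(P) = { $, 'a' }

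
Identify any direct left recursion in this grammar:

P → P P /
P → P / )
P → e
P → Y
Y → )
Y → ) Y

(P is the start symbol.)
Yes, P is left-recursive

P → P P /: LEFT RECURSIVE (starts with P)
P → P / ): LEFT RECURSIVE (starts with P)
P → e: starts with e
P → Y: starts with Y
Y → ): starts with ')'
Y → ) Y: starts with ')'

The grammar has direct left recursion on: P.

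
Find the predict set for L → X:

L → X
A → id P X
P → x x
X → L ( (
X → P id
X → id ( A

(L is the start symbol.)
PREDICT(L → X) = (FIRST(RHS) \ {ε}) ∪ (FOLLOW(L) if ε ∈ FIRST(RHS), i.e. RHS ⇒* ε)
FIRST(X) = { 'id', 'x' }
FIRST(X) = { 'id', 'x' }
ε ∉ FIRST(X), so FOLLOW(L) is not added.
PREDICT(L → X) = { 'id', 'x' }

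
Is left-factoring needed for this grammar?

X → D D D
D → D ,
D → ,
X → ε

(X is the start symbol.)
No, left-factoring is not needed

Left-factoring is needed when two productions for the same non-terminal
share a common prefix on the right-hand side.

Productions for X:
  X → D D D
  X → ε
Productions for D:
  D → D ,
  D → ,

No common prefixes found.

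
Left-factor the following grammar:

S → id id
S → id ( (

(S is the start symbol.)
Left-factoring transforms A → αβ₁ | αβ₂ into A → αA' and A' → β₁ | β₂
(α is the longest common prefix among the alternatives). Repeat until
no nonterminal has two alternatives with a common prefix.

Round 1: S has alternatives sharing prefix 'id'. Introduce S': S → id S'
  Add: S' → id
  Add: S' → ( (

No remaining common prefixes — done.

Resulting grammar:
S → id S'
S' → id
S' → ( (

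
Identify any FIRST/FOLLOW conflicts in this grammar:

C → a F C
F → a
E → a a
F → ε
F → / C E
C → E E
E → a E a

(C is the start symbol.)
A FIRST/FOLLOW conflict occurs when a non-terminal N has a nullable alternative N → β (β ⇒* ε) and another alternative N → α with FIRST(α) ∩ FOLLOW(N) ≠ ∅: on such a lookahead the parser cannot decide between expanding α and letting N vanish via β.

Nullable non-terminals: F.

F: nullable alternative(s) F → ε; FOLLOW(F) = { 'a' }
  F → a: FIRST \ {ε} = { 'a' } — overlaps FOLLOW(F) on { 'a' }: CONFLICT
  F → ε: FIRST \ {ε} = { } — this is the only nullable alternative, skip
  F → / C E: FIRST \ {ε} = { '/' } — disjoint from FOLLOW(F)

C, E have no nullable alternative, so no FIRST/FOLLOW check is needed there.

So the grammar has 1 FIRST/FOLLOW conflict (marked CONFLICT above).

Answer: Yes. F → a with FOLLOW(F) on { 'a' }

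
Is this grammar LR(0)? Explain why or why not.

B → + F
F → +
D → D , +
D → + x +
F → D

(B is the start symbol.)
A grammar is LR(0) if no state in the canonical LR(0) collection has:
  - both a shift item (dot before a terminal) and a complete item (shift-reduce conflict), or
  - two or more complete items (reduce-reduce conflict; the accept item [B' → B .] counts as a complete item here).

Augment with B' → B and build the canonical LR(0) collection (I0 = CLOSURE({[B' → . B]}), then GOTO on every symbol after a dot until no new states appear). It has 10 states:
  I0: { [B → . + F], [B' → . B] }  — shift
  I1: { [B → + . F], [D → . + x +], [D → . D , +], [F → . +], [F → . D] }  — shift
  I2: { [B' → B .] }  — accept
  I3: { [D → + . x +], [F → + .] }  — shift, reduce
  I4: { [D → D . , +], [F → D .] }  — shift, reduce
  I5: { [B → + F .] }  — reduce
  I6: { [D → D , . +] }  — shift
  I7: { [D → D , + .] }  — reduce
  I8: { [D → + x . +] }  — shift
  I9: { [D → + x + .] }  — reduce

Conflict in state I3:
  Shift-reduce conflict between [F → + .] and [D → + . x +]
So the grammar is NOT LR(0).

Answer: No. Shift-reduce conflict between [F → + .] and [D → + . x +]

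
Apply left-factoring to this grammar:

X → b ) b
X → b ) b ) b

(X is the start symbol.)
X → b ) b X'
X' → ε
X' → ) b

Left-factoring transforms A → αβ₁ | αβ₂ into A → αA' and A' → β₁ | β₂
(α is the longest common prefix among the alternatives). Repeat until
no nonterminal has two alternatives with a common prefix.

Round 1: X has alternatives sharing prefix 'b ) b'. Introduce X': X → b ) b X'
  Add: X' → ε
  Add: X' → ) b

No remaining common prefixes — done.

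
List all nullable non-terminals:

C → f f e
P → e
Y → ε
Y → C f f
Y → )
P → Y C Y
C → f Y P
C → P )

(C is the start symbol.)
{ 'Y' }

A non-terminal is nullable if it can derive ε (the empty string): either it has an ε-production, or it has a production whose right-hand side consists entirely of nullable non-terminals.

ε-productions: Y → ε
So Y is immediately nullable.
No further non-terminal can be added: every production for the remaining non-terminals contains a terminal or a non-nullable non-terminal.
Nullable = { 'Y' }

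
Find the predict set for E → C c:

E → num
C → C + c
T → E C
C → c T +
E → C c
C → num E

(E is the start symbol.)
PREDICT(E → C c) = (FIRST(RHS) \ {ε}) ∪ (FOLLOW(E) if ε ∈ FIRST(RHS), i.e. RHS ⇒* ε)
FIRST(C) = { 'c', 'num' }
FIRST(C c) = { 'c', 'num' }
ε ∉ FIRST(C c), so FOLLOW(E) is not added.
PREDICT(E → C c) = { 'c', 'num' }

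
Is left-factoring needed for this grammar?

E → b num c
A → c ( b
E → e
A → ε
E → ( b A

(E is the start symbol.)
No, left-factoring is not needed

Left-factoring is needed when two productions for the same non-terminal
share a common prefix on the right-hand side.

Productions for E:
  E → b num c
  E → e
  E → ( b A
Productions for A:
  A → c ( b
  A → ε

No common prefixes found.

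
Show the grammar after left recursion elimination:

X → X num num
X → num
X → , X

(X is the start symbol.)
X is directly left-recursive. The standard transformation for
  A → A α₁ | ... | A α_m | β₁ | ... | β_n
is
  A  → β₁ A' | ... | β_n A'
  A' → α₁ A' | ... | α_m A' | ε

X → num becomes X → num X'
X → , X becomes X → , X X'
X → X num num becomes X' → num num X'
Add X' → ε

Resulting grammar:
X → num X'
X → , X X'
X' → num num X'
X' → ε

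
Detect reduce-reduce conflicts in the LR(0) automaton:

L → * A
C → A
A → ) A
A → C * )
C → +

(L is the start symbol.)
A reduce-reduce conflict occurs when an LR(0) state has two complete items [A → α .] and [B → β .] — both call for a reduction, and with no lookahead the parser cannot choose between them.

Augment with L' → L and build the canonical LR(0) collection (I0 = CLOSURE({[L' → . L]}), then GOTO on every symbol after a dot until no new states appear). It has 10 states:
  I0: { [L → . * A], [L' → . L] }  — shift
  I1: { [A → . ) A], [A → . C * )], [C → . +], [C → . A], [L → * . A] }  — shift
  I2: { [L' → L .] }  — accept
  I3: { [A → ) . A], [A → . ) A], [A → . C * )], [C → . +], [C → . A] }  — shift
  I4: { [C → + .] }  — reduce
  I5: { [C → A .], [L → * A .] }  — 2 reduces
  I6: { [A → C . * )] }  — shift
  I7: { [A → C * . )] }  — shift
  I8: { [A → C * ) .] }  — reduce
  I9: { [A → ) A .], [C → A .] }  — 2 reduces

I5 contains complete items [C → A .], [L → * A .] — reduce-reduce conflict.
I9 contains complete items [A → ) A .], [C → A .] — reduce-reduce conflict.

Answer: Yes — I5: [C → A .] vs [L → * A .]; I9: [A → ) A .] vs [C → A .]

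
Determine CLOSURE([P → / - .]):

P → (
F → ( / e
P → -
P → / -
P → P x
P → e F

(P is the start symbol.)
To compute CLOSURE, for each item [A → α.Bβ] where B is a non-terminal, add [B → .γ] for all productions B → γ; repeat for the newly added items until nothing changes.

Start with: [P → / - .]
The dot is at the end, so nothing is added.

CLOSURE = { [P → / - .] }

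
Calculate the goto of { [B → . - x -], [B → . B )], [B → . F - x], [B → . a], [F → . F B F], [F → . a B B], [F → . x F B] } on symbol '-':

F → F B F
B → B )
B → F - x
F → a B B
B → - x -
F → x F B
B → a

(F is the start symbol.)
{ [B → - . x -] }

GOTO(I, '-') = CLOSURE({ [A → αX.β] : [A → α.Xβ] ∈ I, X = '-' })

Items with dot before '-', with the dot advanced:
  [B → . - x -] → [B → - . x -]
Closure adds nothing (no advanced item has the dot before a non-terminal).

GOTO = { [B → - . x -] }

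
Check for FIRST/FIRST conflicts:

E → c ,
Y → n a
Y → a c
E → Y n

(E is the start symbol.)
A FIRST/FIRST conflict occurs when two productions N → α and N → β for the same non-terminal have FIRST(α) ∩ FIRST(β) ≠ ∅ (with ε ∈ FIRST of a nullable right-hand side, so two nullable alternatives also conflict).

FIRST sets of the non-terminals at (or reachable through a nullable prefix from) the front of some alternative:
  FIRST(Y) = { 'a', 'n' }

Productions for E:
  E → c ,: FIRST = { 'c' }
  E → Y n: FIRST = { 'a', 'n' }
Productions for Y:
  Y → n a: FIRST = { 'n' }
  Y → a c: FIRST = { 'a' }

All alternatives of each non-terminal have pairwise disjoint FIRST sets.

Answer: No FIRST/FIRST conflicts.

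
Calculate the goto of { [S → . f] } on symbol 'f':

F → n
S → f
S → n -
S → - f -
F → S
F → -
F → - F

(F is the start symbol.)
{ [S → f .] }

GOTO(I, 'f') = CLOSURE({ [A → αX.β] : [A → α.Xβ] ∈ I, X = 'f' })

Items with dot before 'f', with the dot advanced:
  [S → . f] → [S → f .]
Closure adds nothing (no advanced item has the dot before a non-terminal).

GOTO = { [S → f .] }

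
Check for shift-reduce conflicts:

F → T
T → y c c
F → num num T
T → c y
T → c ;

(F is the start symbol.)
A shift-reduce conflict occurs when an LR(0) state has both:
  - a complete (reduce) item [A → α .] (dot at the end), and
  - a shift item [B → β . c γ] (dot before a terminal).

Augment with F' → F and build the canonical LR(0) collection (I0 = CLOSURE({[F' → . F]}), then GOTO on every symbol after a dot until no new states appear). It has 12 states:
  I0: { [F → . T], [F → . num num T], [F' → . F], [T → . c ;], [T → . c y], [T → . y c c] }  — shift
  I1: { [F' → F .] }  — accept
  I2: { [F → T .] }  — reduce
  I3: { [T → c . ;], [T → c . y] }  — shift
  I4: { [F → num . num T] }  — shift
  I5: { [T → y . c c] }  — shift
  I6: { [T → y c . c] }  — shift
  I7: { [T → y c c .] }  — reduce
  I8: { [F → num num . T], [T → . c ;], [T → . c y], [T → . y c c] }  — shift
  I9: { [F → num num T .] }  — reduce
  I10: { [T → c ; .] }  — reduce
  I11: { [T → c y .] }  — reduce

No state contains both a complete item and a shift item.

Answer: No shift-reduce conflicts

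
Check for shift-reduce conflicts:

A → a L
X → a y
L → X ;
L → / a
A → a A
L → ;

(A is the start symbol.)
A shift-reduce conflict occurs when an LR(0) state has both:
  - a complete (reduce) item [A → α .] (dot at the end), and
  - a shift item [B → β . c γ] (dot before a terminal).

Augment with A' → A and build the canonical LR(0) collection (I0 = CLOSURE({[A' → . A]}), then GOTO on every symbol after a dot until no new states appear). It has 12 states:
  I0: { [A → . a A], [A → . a L], [A' → . A] }  — shift
  I1: { [A' → A .] }  — accept
  I2: { [A → . a A], [A → . a L], [A → a . A], [A → a . L], [L → . / a], [L → . ;], [L → . X ;], [X → . a y] }  — shift
  I3: { [L → / . a] }  — shift
  I4: { [L → ; .] }  — reduce
  I5: { [A → a A .] }  — reduce
  I6: { [A → a L .] }  — reduce
  I7: { [L → X . ;] }  — shift
  I8: { [A → . a A], [A → . a L], [A → a . A], [A → a . L], [L → . / a], [L → . ;], [L → . X ;], [X → . a y], [X → a . y] }  — shift
  I9: { [X → a y .] }  — reduce
  I10: { [L → X ; .] }  — reduce
  I11: { [L → / a .] }  — reduce

No state contains both a complete item and a shift item.

Answer: No shift-reduce conflicts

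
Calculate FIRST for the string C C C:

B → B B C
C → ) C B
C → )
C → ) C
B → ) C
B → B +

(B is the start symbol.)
{ ')' }

FIRST sets of the non-terminals involved (from the grammar, by fixed-point iteration):
  FIRST(C) = { ')' }

To compute FIRST(C C C), process the symbols left to right:
Symbol C is a non-terminal. Add FIRST(C) \ {ε} = { ')' }
C is not nullable (ε ∉ FIRST(C)), so stop here.
FIRST(C C C) = { ')' }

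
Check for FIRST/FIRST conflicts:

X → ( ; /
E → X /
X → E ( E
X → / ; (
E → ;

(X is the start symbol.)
Yes. X → '(' ';' '/' / X → E '(' E on { '(' }; X → E '(' E / X → '/' ';' '(' on { '/' }; E → X '/' / E → ';' on { ';' }

A FIRST/FIRST conflict occurs when two productions N → α and N → β for the same non-terminal have FIRST(α) ∩ FIRST(β) ≠ ∅ (with ε ∈ FIRST of a nullable right-hand side, so two nullable alternatives also conflict).

FIRST sets of the non-terminals at (or reachable through a nullable prefix from) the front of some alternative:
  FIRST(E) = { '(', '/', ';' }
  FIRST(X) = { '(', '/', ';' }

Productions for X:
  X → ( ; /: FIRST = { '(' }
  X → E ( E: FIRST = { '(', '/', ';' }
  X → / ; (: FIRST = { '/' }
Productions for E:
  E → X /: FIRST = { '(', '/', ';' }
  E → ;: FIRST = { ';' }

Conflict for X: X → ( ; / and X → E ( E
  Overlap: { '(' }
Conflict for X: X → E ( E and X → / ; (
  Overlap: { '/' }
Conflict for E: E → X / and E → ;
  Overlap: { ';' }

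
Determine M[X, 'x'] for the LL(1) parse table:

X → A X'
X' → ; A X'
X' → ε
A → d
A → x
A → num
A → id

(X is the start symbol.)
To find M[X, 'x'], we find productions for X where 'x' is in the predict set (PREDICT(N → α) = (FIRST(α) \ {ε}) ∪ (FOLLOW(N) if α ⇒* ε)).

Relevant sets:
  FIRST(A) = { 'd', 'id', 'num', 'x' }

X → A X': PREDICT = { 'd', 'id', 'num', 'x' }
  'x' is in predict set, so this production goes in M[X, 'x']

M[X, 'x'] = X → A X'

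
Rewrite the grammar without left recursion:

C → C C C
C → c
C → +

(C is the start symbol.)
C → c C'
C → + C'
C' → C C C'
C' → ε

C is directly left-recursive. The standard transformation for
  A → A α₁ | ... | A α_m | β₁ | ... | β_n
is
  A  → β₁ A' | ... | β_n A'
  A' → α₁ A' | ... | α_m A' | ε

C → c becomes C → c C'
C → + becomes C → + C'
C → C C C becomes C' → C C C'
Add C' → ε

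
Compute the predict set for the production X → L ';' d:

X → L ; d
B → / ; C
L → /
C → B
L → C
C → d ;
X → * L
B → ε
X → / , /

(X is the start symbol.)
PREDICT(X → L ';' d) = (FIRST(RHS) \ {ε}) ∪ (FOLLOW(X) if ε ∈ FIRST(RHS), i.e. RHS ⇒* ε)
FIRST(L) = { '/', 'd', ε }
FIRST(L ';' d) = { '/', ';', 'd' }
ε ∉ FIRST(L ';' d), so FOLLOW(X) is not added.
PREDICT(X → L ';' d) = { '/', ';', 'd' }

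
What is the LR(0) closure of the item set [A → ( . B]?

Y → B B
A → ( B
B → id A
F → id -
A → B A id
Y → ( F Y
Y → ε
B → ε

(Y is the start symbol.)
{ [A → ( . B], [B → . id A], [B → .] }

Start with: [A → ( . B]
  [A → ( . B] has the dot before B: add [B → . id A], [B → .]
No further items can be added.

CLOSURE = { [A → ( . B], [B → . id A], [B → .] }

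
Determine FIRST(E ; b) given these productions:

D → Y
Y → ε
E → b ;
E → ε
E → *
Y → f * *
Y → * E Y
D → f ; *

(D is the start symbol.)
FIRST sets of the non-terminals involved (from the grammar, by fixed-point iteration):
  FIRST(E) = { '*', 'b', ε }

To compute FIRST(E ; b), process the symbols left to right:
Symbol E is a non-terminal. Add FIRST(E) \ {ε} = { '*', 'b' }
E is nullable (ε ∈ FIRST(E)), continue to the next symbol.
Symbol ; is a terminal. Add ';' and stop.
FIRST(E ; b) = { '*', ';', 'b' }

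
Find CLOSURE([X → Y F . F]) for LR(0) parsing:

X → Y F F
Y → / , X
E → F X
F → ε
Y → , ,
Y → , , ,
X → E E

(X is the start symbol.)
{ [F → .], [X → Y F . F] }

Start with: [X → Y F . F]
  [X → Y F . F] has the dot before F: add [F → .]
No further items can be added.

CLOSURE = { [F → .], [X → Y F . F] }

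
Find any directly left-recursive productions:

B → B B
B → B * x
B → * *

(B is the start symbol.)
Yes, B is left-recursive

Direct left recursion occurs when N → N α for some non-terminal N (the right-hand side begins with the left-hand side itself).

B → B B: LEFT RECURSIVE (starts with B)
B → B * x: LEFT RECURSIVE (starts with B)
B → * *: starts with '*'

The grammar has direct left recursion on: B.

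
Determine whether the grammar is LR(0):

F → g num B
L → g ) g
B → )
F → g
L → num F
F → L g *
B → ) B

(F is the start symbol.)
No. Shift-reduce conflict between [F → g .] and [F → g . num B]

A grammar is LR(0) if no state in the canonical LR(0) collection has:
  - both a shift item (dot before a terminal) and a complete item (shift-reduce conflict), or
  - two or more complete items (reduce-reduce conflict; the accept item [F' → F .] counts as a complete item here).

Augment with F' → F and build the canonical LR(0) collection (I0 = CLOSURE({[F' → . F]}), then GOTO on every symbol after a dot until no new states appear). It has 14 states:
  I0: { [F → . L g *], [F → . g num B], [F → . g], [F' → . F], [L → . g ) g], [L → . num F] }  — shift
  I1: { [F' → F .] }  — accept
  I2: { [F → L . g *] }  — shift
  I3: { [F → g . num B], [F → g .], [L → g . ) g] }  — shift, reduce
  I4: { [F → . L g *], [F → . g num B], [F → . g], [L → . g ) g], [L → . num F], [L → num . F] }  — shift
  I5: { [L → num F .] }  — reduce
  I6: { [L → g ) . g] }  — shift
  I7: { [B → . ) B], [B → . )], [F → g num . B] }  — shift
  I8: { [B → ) . B], [B → ) .], [B → . ) B], [B → . )] }  — shift, reduce
  I9: { [F → g num B .] }  — reduce
  I10: { [B → ) B .] }  — reduce
  I11: { [L → g ) g .] }  — reduce
  I12: { [F → L g . *] }  — shift
  I13: { [F → L g * .] }  — reduce

Conflict in state I3:
  Shift-reduce conflict between [F → g .] and [F → g . num B]
So the grammar is NOT LR(0).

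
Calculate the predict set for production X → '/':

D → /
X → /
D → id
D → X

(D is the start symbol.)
PREDICT(X → '/') = (FIRST(RHS) \ {ε}) ∪ (FOLLOW(X) if ε ∈ FIRST(RHS), i.e. RHS ⇒* ε)
FIRST('/') = { '/' }
ε ∉ FIRST('/'), so FOLLOW(X) is not added.
PREDICT(X → '/') = { '/' }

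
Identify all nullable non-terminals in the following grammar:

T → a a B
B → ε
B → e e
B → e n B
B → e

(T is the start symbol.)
ε-productions: B → ε
So B is immediately nullable.
No further non-terminal can be added: every production for the remaining non-terminals contains a terminal or a non-nullable non-terminal.
Nullable = { 'B' }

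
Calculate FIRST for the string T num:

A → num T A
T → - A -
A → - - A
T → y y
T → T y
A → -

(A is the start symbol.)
{ '-', 'y' }

FIRST sets of the non-terminals involved (from the grammar, by fixed-point iteration):
  FIRST(T) = { '-', 'y' }

To compute FIRST(T num), process the symbols left to right:
Symbol T is a non-terminal. Add FIRST(T) \ {ε} = { '-', 'y' }
T is not nullable (ε ∉ FIRST(T)), so stop here.
FIRST(T num) = { '-', 'y' }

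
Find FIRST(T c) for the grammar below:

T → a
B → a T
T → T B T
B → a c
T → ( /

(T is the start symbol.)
{ '(', 'a' }

FIRST sets of the non-terminals involved (from the grammar, by fixed-point iteration):
  FIRST(T) = { '(', 'a' }

To compute FIRST(T c), process the symbols left to right:
Symbol T is a non-terminal. Add FIRST(T) \ {ε} = { '(', 'a' }
T is not nullable (ε ∉ FIRST(T)), so stop here.
FIRST(T c) = { '(', 'a' }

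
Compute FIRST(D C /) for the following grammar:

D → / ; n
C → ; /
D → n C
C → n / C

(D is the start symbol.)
{ '/', 'n' }

FIRST sets of the non-terminals involved (from the grammar, by fixed-point iteration):
  FIRST(D) = { '/', 'n' }

To compute FIRST(D C /), process the symbols left to right:
Symbol D is a non-terminal. Add FIRST(D) \ {ε} = { '/', 'n' }
D is not nullable (ε ∉ FIRST(D)), so stop here.
FIRST(D C /) = { '/', 'n' }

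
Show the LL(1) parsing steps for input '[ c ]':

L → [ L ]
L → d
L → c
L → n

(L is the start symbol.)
Stack is shown with the top on the left.

Stack    Input    Action
------------------------
L $      [ c ] $  output L → [ L ]
[ L ] $  [ c ] $  match '['
L ] $    c ] $    output L → c
c ] $    c ] $    match 'c'
] $      ] $      match ']'
$        $        accept

The string is accepted.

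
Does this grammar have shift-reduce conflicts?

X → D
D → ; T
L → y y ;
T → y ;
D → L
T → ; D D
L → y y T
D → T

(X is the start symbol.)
Yes — I9: [L → y y ; .] vs [D → . ; T]

A shift-reduce conflict occurs when an LR(0) state has both:
  - a complete (reduce) item [A → α .] (dot at the end), and
  - a shift item [B → β . c γ] (dot before a terminal).

Augment with X' → X and build the canonical LR(0) collection (I0 = CLOSURE({[X' → . X]}), then GOTO on every symbol after a dot until no new states appear). It has 15 states:
  I0: { [D → . ; T], [D → . L], [D → . T], [L → . y y ;], [L → . y y T], [T → . ; D D], [T → . y ;], [X → . D], [X' → . X] }  — shift
  I1: { [D → . ; T], [D → . L], [D → . T], [D → ; . T], [L → . y y ;], [L → . y y T], [T → . ; D D], [T → . y ;], [T → ; . D D] }  — shift
  I2: { [X → D .] }  — reduce
  I3: { [D → L .] }  — reduce
  I4: { [D → T .] }  — reduce
  I5: { [X' → X .] }  — accept
  I6: { [L → y . y ;], [L → y . y T], [T → y . ;] }  — shift
  I7: { [T → y ; .] }  — reduce
  I8: { [L → y y . ;], [L → y y . T], [T → . ; D D], [T → . y ;] }  — shift
  I9: { [D → . ; T], [D → . L], [D → . T], [L → . y y ;], [L → . y y T], [L → y y ; .], [T → . ; D D], [T → . y ;], [T → ; . D D] }  — shift, reduce
  I10: { [L → y y T .] }  — reduce
  I11: { [T → y . ;] }  — shift
  I12: { [D → . ; T], [D → . L], [D → . T], [L → . y y ;], [L → . y y T], [T → . ; D D], [T → . y ;], [T → ; D . D] }  — shift
  I13: { [T → ; D D .] }  — reduce
  I14: { [D → ; T .], [D → T .] }  — 2 reduces

I9 contains reduce item [L → y y ; .] and shift items [D → . ; T], [L → . y y ;], [L → . y y T], [T → . ; D D], [T → . y ;] — shift-reduce conflict.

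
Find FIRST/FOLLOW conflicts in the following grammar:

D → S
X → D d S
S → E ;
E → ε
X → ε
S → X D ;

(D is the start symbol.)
Nullable non-terminals: E, X.
FIRST sets used below: FIRST(D) = { ';' }
E has a nullable alternative but only one production, so nothing to check.

X: nullable alternative(s) X → ε; FOLLOW(X) = { ';' }
  X → D d S: FIRST \ {ε} = { ';' } — overlaps FOLLOW(X) on { ';' }: CONFLICT
  X → ε: FIRST \ {ε} = { } — this is the only nullable alternative, skip

D, S have no nullable alternative, so no FIRST/FOLLOW check is needed there.

So the grammar has 1 FIRST/FOLLOW conflict (marked CONFLICT above).

Answer: Yes. X → D d S with FOLLOW(X) on { ';' }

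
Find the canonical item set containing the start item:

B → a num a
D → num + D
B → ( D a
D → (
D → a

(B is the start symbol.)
First, augment the grammar with B' → B
I₀ = CLOSURE({ [B' → . B] }):
  [B' → . B] has the dot before B: add [B → . a num a], [B → . ( D a]
No further items can be added.

I₀ = { [B → . ( D a], [B → . a num a], [B' → . B] }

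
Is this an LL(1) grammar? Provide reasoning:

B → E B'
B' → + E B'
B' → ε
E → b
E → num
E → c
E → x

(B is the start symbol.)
Yes, the grammar is LL(1).

A grammar is LL(1) if for each non-terminal N with multiple productions, the predict sets of those productions are pairwise disjoint, where PREDICT(N → α) = (FIRST(α) \ {ε}) ∪ (FOLLOW(N) if α ⇒* ε).

Relevant sets:
  FOLLOW(B') = { $ }

For B':
  PREDICT(B' → '+' E B') = { '+' }
  PREDICT(B' → ε) = { $ }
For E:
  PREDICT(E → b) = { 'b' }
  PREDICT(E → num) = { 'num' }
  PREDICT(E → c) = { 'c' }
  PREDICT(E → x) = { 'x' }
B has a single production, so nothing to check there.

All predict sets are disjoint. The grammar IS LL(1).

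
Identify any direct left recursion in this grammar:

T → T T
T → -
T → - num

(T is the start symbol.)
Yes, T is left-recursive

T → T T: LEFT RECURSIVE (starts with T)
T → -: starts with '-'
T → - num: starts with '-'

The grammar has direct left recursion on: T.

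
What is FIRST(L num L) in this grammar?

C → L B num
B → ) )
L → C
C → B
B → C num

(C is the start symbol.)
{ ')' }

FIRST sets of the non-terminals involved (from the grammar, by fixed-point iteration):
  FIRST(L) = { ')' }

To compute FIRST(L num L), process the symbols left to right:
Symbol L is a non-terminal. Add FIRST(L) \ {ε} = { ')' }
L is not nullable (ε ∉ FIRST(L)), so stop here.
FIRST(L num L) = { ')' }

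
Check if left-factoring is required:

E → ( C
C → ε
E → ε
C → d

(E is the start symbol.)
Left-factoring is needed when two productions for the same non-terminal
share a common prefix on the right-hand side.

Productions for E:
  E → ( C
  E → ε
Productions for C:
  C → ε
  C → d

No common prefixes found.

Answer: No, left-factoring is not needed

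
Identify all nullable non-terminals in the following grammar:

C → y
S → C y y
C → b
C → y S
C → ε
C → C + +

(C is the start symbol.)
{ 'C' }

A non-terminal is nullable if it can derive ε (the empty string): either it has an ε-production, or it has a production whose right-hand side consists entirely of nullable non-terminals.

ε-productions: C → ε
So C is immediately nullable.
No further non-terminal can be added: every production for the remaining non-terminals contains a terminal or a non-nullable non-terminal.
Nullable = { 'C' }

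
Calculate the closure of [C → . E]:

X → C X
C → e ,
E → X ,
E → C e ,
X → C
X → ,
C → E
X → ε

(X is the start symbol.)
To compute CLOSURE, for each item [A → α.Bβ] where B is a non-terminal, add [B → .γ] for all productions B → γ; repeat for the newly added items until nothing changes.

Start with: [C → . E]
  [C → . E] has the dot before E: add [E → . X ,], [E → . C e ,]
  [E → . X ,] has the dot before X: add [X → . C X], [X → . C], [X → . ,], [X → .]
  [E → . C e ,] has the dot before C: add [C → . e ,]
No further items can be added.

CLOSURE = { [C → . E], [C → . e ,], [E → . C e ,], [E → . X ,], [X → . ,], [X → . C X], [X → . C], [X → .] }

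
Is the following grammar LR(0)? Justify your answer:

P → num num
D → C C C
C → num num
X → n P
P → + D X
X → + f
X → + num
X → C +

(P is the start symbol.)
A grammar is LR(0) if no state in the canonical LR(0) collection has:
  - both a shift item (dot before a terminal) and a complete item (shift-reduce conflict), or
  - two or more complete items (reduce-reduce conflict; the accept item [P' → P .] counts as a complete item here).

Augment with P' → P and build the canonical LR(0) collection (I0 = CLOSURE({[P' → . P]}), then GOTO on every symbol after a dot until no new states appear). It has 19 states:
  I0: { [P → . + D X], [P → . num num], [P' → . P] }  — shift
  I1: { [C → . num num], [D → . C C C], [P → + . D X] }  — shift
  I2: { [P' → P .] }  — accept
  I3: { [P → num . num] }  — shift
  I4: { [P → num num .] }  — reduce
  I5: { [C → . num num], [D → C . C C] }  — shift
  I6: { [C → . num num], [P → + D . X], [X → . + f], [X → . + num], [X → . C +], [X → . n P] }  — shift
  I7: { [C → num . num] }  — shift
  I8: { [C → num num .] }  — reduce
  I9: { [X → + . f], [X → + . num] }  — shift
  I10: { [X → C . +] }  — shift
  I11: { [P → + D X .] }  — reduce
  I12: { [P → . + D X], [P → . num num], [X → n . P] }  — shift
  I13: { [X → n P .] }  — reduce
  I14: { [X → C + .] }  — reduce
  I15: { [X → + f .] }  — reduce
  I16: { [X → + num .] }  — reduce
  I17: { [C → . num num], [D → C C . C] }  — shift
  I18: { [D → C C C .] }  — reduce

Every state is either a pure shift/goto state or contains exactly one complete item and nothing to shift — no conflicts. The grammar is LR(0).

Answer: Yes, the grammar is LR(0)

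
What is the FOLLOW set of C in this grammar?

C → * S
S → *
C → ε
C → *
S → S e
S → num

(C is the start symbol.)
{ $ }

To compute FOLLOW(C), find every occurrence of C on a right-hand side N → α C β: add FIRST(β) \ {ε}, and if β is empty or nullable also add FOLLOW(N). Iterate to a fixed point.

C is the start symbol, so $ ∈ FOLLOW(C).
C does not occur on any right-hand side.

Taking the union: FOLLOW(C) = { $ }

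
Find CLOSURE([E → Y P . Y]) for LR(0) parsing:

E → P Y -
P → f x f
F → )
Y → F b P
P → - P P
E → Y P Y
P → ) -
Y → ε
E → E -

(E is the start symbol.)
{ [E → Y P . Y], [F → . )], [Y → . F b P], [Y → .] }

Start with: [E → Y P . Y]
  [E → Y P . Y] has the dot before Y: add [Y → . F b P], [Y → .]
  [Y → . F b P] has the dot before F: add [F → . )]
No further items can be added.

CLOSURE = { [E → Y P . Y], [F → . )], [Y → . F b P], [Y → .] }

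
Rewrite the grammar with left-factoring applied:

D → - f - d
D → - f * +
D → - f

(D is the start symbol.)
Left-factoring transforms A → αβ₁ | αβ₂ into A → αA' and A' → β₁ | β₂
(α is the longest common prefix among the alternatives). Repeat until
no nonterminal has two alternatives with a common prefix.

Round 1: D has alternatives sharing prefix '- f'. Introduce D': D → - f D'
  Add: D' → - d
  Add: D' → * +
  Add: D' → ε

No remaining common prefixes — done.

Resulting grammar:
D → - f D'
D' → - d
D' → * +
D' → ε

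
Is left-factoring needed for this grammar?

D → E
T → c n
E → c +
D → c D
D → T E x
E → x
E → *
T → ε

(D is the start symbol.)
No, left-factoring is not needed

Left-factoring is needed when two productions for the same non-terminal
share a common prefix on the right-hand side.

Productions for D:
  D → E
  D → c D
  D → T E x
Productions for T:
  T → c n
  T → ε
Productions for E:
  E → c +
  E → x
  E → *

No common prefixes found.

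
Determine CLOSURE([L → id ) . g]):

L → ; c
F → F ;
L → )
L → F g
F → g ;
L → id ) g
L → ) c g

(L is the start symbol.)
{ [L → id ) . g] }

Start with: [L → id ) . g]
The dot precedes the terminal g, so nothing is added.

CLOSURE = { [L → id ) . g] }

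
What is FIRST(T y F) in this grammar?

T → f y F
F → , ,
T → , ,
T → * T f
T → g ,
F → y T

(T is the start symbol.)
{ '*', ',', 'f', 'g' }

FIRST sets of the non-terminals involved (from the grammar, by fixed-point iteration):
  FIRST(T) = { '*', ',', 'f', 'g' }

To compute FIRST(T y F), process the symbols left to right:
Symbol T is a non-terminal. Add FIRST(T) \ {ε} = { '*', ',', 'f', 'g' }
T is not nullable (ε ∉ FIRST(T)), so stop here.
FIRST(T y F) = { '*', ',', 'f', 'g' }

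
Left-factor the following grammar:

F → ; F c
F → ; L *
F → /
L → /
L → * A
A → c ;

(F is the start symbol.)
F → ; F'
F' → F c
F' → L *
F → /
L → /
L → * A
A → c ;

Left-factoring transforms A → αβ₁ | αβ₂ into A → αA' and A' → β₁ | β₂
(α is the longest common prefix among the alternatives). Repeat until
no nonterminal has two alternatives with a common prefix.

Round 1: F has alternatives sharing prefix ';'. Introduce F': F → ; F'
  Add: F' → F c
  Add: F' → L *

No remaining common prefixes — done.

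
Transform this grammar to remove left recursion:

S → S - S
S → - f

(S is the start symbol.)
S is directly left-recursive. The standard transformation for
  A → A α₁ | ... | A α_m | β₁ | ... | β_n
is
  A  → β₁ A' | ... | β_n A'
  A' → α₁ A' | ... | α_m A' | ε

S → - f becomes S → - f S'
S → S - S becomes S' → - S S'
Add S' → ε

Resulting grammar:
S → - f S'
S' → - S S'
S' → ε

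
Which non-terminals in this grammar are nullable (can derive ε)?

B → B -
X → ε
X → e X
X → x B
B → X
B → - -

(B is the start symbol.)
{ 'B', 'X' }

ε-productions: X → ε
So X is immediately nullable.
B → X: every symbol on the right is nullable, so B is nullable too.
Every non-terminal is now nullable.
Nullable = { 'B', 'X' }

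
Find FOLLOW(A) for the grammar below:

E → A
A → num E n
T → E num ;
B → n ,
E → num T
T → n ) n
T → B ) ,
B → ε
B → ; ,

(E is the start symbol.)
{ $, 'n', 'num' }

To compute FOLLOW(A), find every occurrence of A on a right-hand side N → α A β: add FIRST(β) \ {ε}, and if β is empty or nullable also add FOLLOW(N). Iterate to a fixed point.

In E → A: A is at the end, add FOLLOW(E)

The FOLLOW sets referred to above (computed the same way, to a fixed point):
  FOLLOW(E) = { $, 'n', 'num' }

Taking the union: FOLLOW(A) = { $, 'n', 'num' }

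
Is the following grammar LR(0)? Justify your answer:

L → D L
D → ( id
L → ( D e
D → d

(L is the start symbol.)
Augment with L' → L and build the canonical LR(0) collection (I0 = CLOSURE({[L' → . L]}), then GOTO on every symbol after a dot until no new states appear). It has 10 states:
  I0: { [D → . ( id], [D → . d], [L → . ( D e], [L → . D L], [L' → . L] }  — shift
  I1: { [D → ( . id], [D → . ( id], [D → . d], [L → ( . D e] }  — shift
  I2: { [D → . ( id], [D → . d], [L → . ( D e], [L → . D L], [L → D . L] }  — shift
  I3: { [L' → L .] }  — accept
  I4: { [D → d .] }  — reduce
  I5: { [L → D L .] }  — reduce
  I6: { [D → ( . id] }  — shift
  I7: { [L → ( D . e] }  — shift
  I8: { [D → ( id .] }  — reduce
  I9: { [L → ( D e .] }  — reduce

Every state is either a pure shift/goto state or contains exactly one complete item and nothing to shift — no conflicts. The grammar is LR(0).

Answer: Yes, the grammar is LR(0)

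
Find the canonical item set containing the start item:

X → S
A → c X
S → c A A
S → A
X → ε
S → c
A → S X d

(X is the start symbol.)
First, augment the grammar with X' → X
I₀ = CLOSURE({ [X' → . X] }):
  [X' → . X] has the dot before X: add [X → . S], [X → .]
  [X → . S] has the dot before S: add [S → . c A A], [S → . A], [S → . c]
  [S → . A] has the dot before A: add [A → . c X], [A → . S X d]
No further items can be added.

I₀ = { [A → . S X d], [A → . c X], [S → . A], [S → . c A A], [S → . c], [X → . S], [X → .], [X' → . X] }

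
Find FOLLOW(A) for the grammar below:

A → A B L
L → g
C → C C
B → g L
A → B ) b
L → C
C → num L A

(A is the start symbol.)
To compute FOLLOW(A), find every occurrence of A on a right-hand side N → α A β: add FIRST(β) \ {ε}, and if β is empty or nullable also add FOLLOW(N). Iterate to a fixed point.

A is the start symbol, so $ ∈ FOLLOW(A).
In A → A B L: A is followed by B L, add FIRST(B L) \ {ε} = { 'g' }
In C → num L A: A is at the end, add FOLLOW(C)

The FOLLOW sets referred to above (computed the same way, to a fixed point):
  FOLLOW(C) = { $, ')', 'g', 'num' }

Taking the union: FOLLOW(A) = { $, ')', 'g', 'num' }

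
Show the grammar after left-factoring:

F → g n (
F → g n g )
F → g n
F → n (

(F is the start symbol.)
F → g n F'
F' → (
F' → g )
F' → ε
F → n (

Left-factoring transforms A → αβ₁ | αβ₂ into A → αA' and A' → β₁ | β₂
(α is the longest common prefix among the alternatives). Repeat until
no nonterminal has two alternatives with a common prefix.

Round 1: F has alternatives sharing prefix 'g n'. Introduce F': F → g n F'
  Add: F' → (
  Add: F' → g )
  Add: F' → ε

No remaining common prefixes — done.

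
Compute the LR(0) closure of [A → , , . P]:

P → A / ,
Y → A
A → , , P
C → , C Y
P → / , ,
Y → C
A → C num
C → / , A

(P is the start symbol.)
{ [A → , , . P], [A → . , , P], [A → . C num], [C → . , C Y], [C → . / , A], [P → . / , ,], [P → . A / ,] }

To compute CLOSURE, for each item [A → α.Bβ] where B is a non-terminal, add [B → .γ] for all productions B → γ; repeat for the newly added items until nothing changes.

Start with: [A → , , . P]
  [A → , , . P] has the dot before P: add [P → . A / ,], [P → . / , ,]
  [P → . A / ,] has the dot before A: add [A → . , , P], [A → . C num]
  [A → . C num] has the dot before C: add [C → . , C Y], [C → . / , A]
No further items can be added.

CLOSURE = { [A → , , . P], [A → . , , P], [A → . C num], [C → . , C Y], [C → . / , A], [P → . / , ,], [P → . A / ,] }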